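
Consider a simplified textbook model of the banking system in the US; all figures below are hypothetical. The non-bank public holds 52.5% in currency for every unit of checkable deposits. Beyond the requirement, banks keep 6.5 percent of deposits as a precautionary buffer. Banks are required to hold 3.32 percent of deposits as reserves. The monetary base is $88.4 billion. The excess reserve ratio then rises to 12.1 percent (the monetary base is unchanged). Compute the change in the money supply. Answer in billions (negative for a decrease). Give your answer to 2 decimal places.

-17.84 billion

Initially m₁ = (1 + 0.525) / (0.0332 + 0.065 + 0.525) ≈ 2.44705, so M₁ = 2.44705 × 88.4 ≈ 216.3192 billion.
After the change m₂ = (1 + 0.525) / (0.0332 + 0.121 + 0.525) ≈ 2.24529, so M₂ = 2.24529 × 88.4 ≈ 198.4836 billion.
ΔM = M₂ − M₁ = 198.4836 − 216.3192 = -17.8356 billion.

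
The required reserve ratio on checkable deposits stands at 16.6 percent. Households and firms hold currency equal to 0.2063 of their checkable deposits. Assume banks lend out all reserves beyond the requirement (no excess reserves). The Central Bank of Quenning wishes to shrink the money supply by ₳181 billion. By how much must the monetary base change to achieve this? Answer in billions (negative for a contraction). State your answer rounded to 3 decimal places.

The money multiplier is m = (1 + c) / (rr + c) = (1 + 0.2063) / (0.166 + 0.2063) ≈ 3.2401289.
ΔMB = ΔM / m = (−181) / 3.2401289 ≈ -55.862 billion.

-55.862 billion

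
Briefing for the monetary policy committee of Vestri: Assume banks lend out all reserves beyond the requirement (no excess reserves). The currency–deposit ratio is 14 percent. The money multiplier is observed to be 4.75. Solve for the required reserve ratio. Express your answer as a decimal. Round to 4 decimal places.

0.1000

Using m = 4.75. Since m = (1 + c)/(c + rr + e), the denominator satisfies c + rr + e = (1 + c)/m = (1 + 0.14) / 4.75 = 0.240000.
With c = 0.14 and e = 0, the required reserve ratio is 0.240000 − 0.14 − 0 = 0.1.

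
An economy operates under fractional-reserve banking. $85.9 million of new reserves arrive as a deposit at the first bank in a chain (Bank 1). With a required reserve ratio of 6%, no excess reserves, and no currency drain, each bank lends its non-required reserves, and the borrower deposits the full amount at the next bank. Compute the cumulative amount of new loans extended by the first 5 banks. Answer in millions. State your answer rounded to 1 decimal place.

$358.1 million

Bank i lends (1 − rr)^i of the original deposit: Bank 1 lends 85.9·0.9400 = 80.7460, Bank 2 lends 85.9·0.9400² ≈ 75.9012, and so on.
Summing a geometric series: total = 85.9·[0.9400·(1 − 0.9400^5) / (1 − 0.9400)] ≈ 358.1031 million.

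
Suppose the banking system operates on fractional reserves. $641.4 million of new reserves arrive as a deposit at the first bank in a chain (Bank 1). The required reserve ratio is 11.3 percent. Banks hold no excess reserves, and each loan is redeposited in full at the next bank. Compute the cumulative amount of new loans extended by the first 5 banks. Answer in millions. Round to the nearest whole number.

Bank i lends (1 − rr)^i of the original deposit: Bank 1 lends 641.4·0.8870 = 568.9218, Bank 2 lends 641.4·0.8870² ≈ 504.6336, and so on.
Summing a geometric series: total = 641.4·[0.8870·(1 − 0.8870^5) / (1 − 0.8870)] ≈ 2270.3613 million.

$2270 million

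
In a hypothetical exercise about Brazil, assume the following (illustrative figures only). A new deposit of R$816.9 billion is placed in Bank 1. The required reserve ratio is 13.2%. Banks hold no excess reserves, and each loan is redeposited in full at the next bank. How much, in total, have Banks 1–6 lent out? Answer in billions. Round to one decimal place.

Bank i lends (1 − rr)^i of the original deposit: Bank 1 lends 816.9·0.8680 = 709.0692, Bank 2 lends 816.9·0.8680² ≈ 615.4721, and so on.
Summing a geometric series: total = 816.9·[0.8680·(1 − 0.8680^6) / (1 − 0.8680)] ≈ 3074.3553 billion.

R$3074.4 billion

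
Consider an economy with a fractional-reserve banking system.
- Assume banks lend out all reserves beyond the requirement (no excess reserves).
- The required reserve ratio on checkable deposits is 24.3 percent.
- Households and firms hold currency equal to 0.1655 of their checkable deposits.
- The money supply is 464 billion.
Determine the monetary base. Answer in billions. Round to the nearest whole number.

The money multiplier is m = (1 + c) / (rr + c) = (1 + 0.1655) / (0.243 + 0.1655) ≈ 2.8531.
MB = M / m = 464 / 2.8531 ≈ 162.6301 billion.

163 billion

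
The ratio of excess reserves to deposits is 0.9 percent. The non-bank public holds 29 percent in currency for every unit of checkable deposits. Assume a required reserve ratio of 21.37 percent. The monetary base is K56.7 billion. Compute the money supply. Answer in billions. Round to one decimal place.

K142.7 billion

The money multiplier is m = (1 + c) / (rr + e + c) = (1 + 0.29) / (0.2137 + 0.009 + 0.29) ≈ 2.5161.
So M = m × MB = 2.5161 × 56.7 ≈ 142.6629 billion.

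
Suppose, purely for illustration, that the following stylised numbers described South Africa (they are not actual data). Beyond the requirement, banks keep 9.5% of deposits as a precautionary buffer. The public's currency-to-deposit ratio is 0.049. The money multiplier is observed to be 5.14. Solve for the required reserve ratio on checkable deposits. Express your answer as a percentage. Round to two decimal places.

6.01%

Using m = 5.14. Since m = (1 + c)/(c + rr + e), the denominator satisfies c + rr + e = (1 + c)/m = (1 + 0.049) / 5.14 ≈ 0.204086.
With c = 0.049 and e = 0.095, the required reserve ratio on checkable deposits is 0.204086 − 0.049 − 0.095 = 0.060086.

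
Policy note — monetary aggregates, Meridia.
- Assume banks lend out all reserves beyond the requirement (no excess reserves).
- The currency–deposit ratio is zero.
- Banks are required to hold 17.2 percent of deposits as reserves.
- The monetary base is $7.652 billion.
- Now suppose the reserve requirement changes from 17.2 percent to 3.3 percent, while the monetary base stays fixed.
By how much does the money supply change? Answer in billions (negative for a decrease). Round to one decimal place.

$187.4 billion

Initially m₁ = 1 / (0.172) ≈ 5.8140, so M₁ = 5.8140 × 7.652 ≈ 44.4887 billion.
After the change m₂ = 1 / (0.033) ≈ 30.3030, so M₂ = 30.3030 × 7.652 ≈ 231.8786 billion.
ΔM = M₂ − M₁ = 231.8786 − 44.4887 = 187.3899 billion.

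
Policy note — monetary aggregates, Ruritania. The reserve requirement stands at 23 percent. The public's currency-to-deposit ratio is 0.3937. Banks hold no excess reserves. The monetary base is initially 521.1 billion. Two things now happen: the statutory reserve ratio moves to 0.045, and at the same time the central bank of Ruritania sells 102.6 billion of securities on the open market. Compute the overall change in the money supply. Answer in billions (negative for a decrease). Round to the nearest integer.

165 billion

Before: m₁ = (1 + 0.3937) / (0.23 + 0.3937) ≈ 2.2346, MB₁ = 521.1, so M₁ = 2.2346 × 521.1 ≈ 1164.4501 billion.
After: m₂ = (1 + 0.3937) / (0.045 + 0.3937) ≈ 3.1769, MB₂ = 521.1 − 102.6 = 418.5, so M₂ = 3.1769 × 418.5 ≈ 1329.5326 billion.
ΔM = M₂ − M₁ = 1329.5326 − 1164.4501 = 165.0825 billion.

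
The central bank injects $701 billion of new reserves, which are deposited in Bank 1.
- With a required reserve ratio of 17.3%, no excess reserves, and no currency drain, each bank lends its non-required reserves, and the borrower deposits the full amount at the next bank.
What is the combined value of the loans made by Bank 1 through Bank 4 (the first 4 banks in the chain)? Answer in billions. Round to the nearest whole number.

$1784 billion

Bank i lends (1 − rr)^i of the original deposit: Bank 1 lends 701·0.8270 = 579.7270, Bank 2 lends 701·0.8270² ≈ 479.4342, and so on.
Summing a geometric series: total = 701·[0.8270·(1 − 0.8270^4) / (1 − 0.8270)] ≈ 1783.5523 billion.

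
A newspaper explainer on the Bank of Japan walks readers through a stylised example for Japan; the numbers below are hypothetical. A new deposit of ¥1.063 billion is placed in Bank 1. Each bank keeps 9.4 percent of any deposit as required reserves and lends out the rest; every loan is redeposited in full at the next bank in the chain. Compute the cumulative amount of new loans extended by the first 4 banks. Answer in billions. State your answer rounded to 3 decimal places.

¥3.342 billion

Bank i lends (1 − rr)^i of the original deposit: Bank 1 lends 1.063·0.9060 ≈ 0.9631, Bank 2 lends 1.063·0.9060² ≈ 0.8725, and so on.
Summing a geometric series: total = 1.063·[0.9060·(1 − 0.9060^4) / (1 − 0.9060)] ≈ 3.3424 billion.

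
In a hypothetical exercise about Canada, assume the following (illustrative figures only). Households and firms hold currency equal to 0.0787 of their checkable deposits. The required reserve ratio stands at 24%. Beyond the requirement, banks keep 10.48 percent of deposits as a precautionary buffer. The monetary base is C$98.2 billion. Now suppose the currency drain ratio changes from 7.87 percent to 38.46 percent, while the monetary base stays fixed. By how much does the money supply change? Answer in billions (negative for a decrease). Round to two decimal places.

Initially m₁ = (1 + 0.0787) / (0.24 + 0.1048 + 0.0787) ≈ 2.54711, so M₁ = 2.54711 × 98.2 ≈ 250.1262 billion.
After the change m₂ = (1 + 0.3846) / (0.24 + 0.1048 + 0.3846) ≈ 1.89827, so M₂ = 1.89827 × 98.2 ≈ 186.4101 billion.
ΔM = M₂ − M₁ = 186.4101 − 250.1262 = -63.7161 billion.

-63.72 billion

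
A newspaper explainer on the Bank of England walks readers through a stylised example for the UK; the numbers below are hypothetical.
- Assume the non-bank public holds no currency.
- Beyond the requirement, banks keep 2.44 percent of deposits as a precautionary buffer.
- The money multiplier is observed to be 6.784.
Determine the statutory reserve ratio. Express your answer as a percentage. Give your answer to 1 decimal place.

Using m = 6.784. Since m = (1 + c)/(c + rr + e), the denominator satisfies c + rr + e = (1 + c)/m = (1 + 0) / 6.784 ≈ 0.147406.
With c = 0 and e = 0.0244, the statutory reserve ratio is 0.147406 − 0 − 0.0244 = 0.123006.

12.3%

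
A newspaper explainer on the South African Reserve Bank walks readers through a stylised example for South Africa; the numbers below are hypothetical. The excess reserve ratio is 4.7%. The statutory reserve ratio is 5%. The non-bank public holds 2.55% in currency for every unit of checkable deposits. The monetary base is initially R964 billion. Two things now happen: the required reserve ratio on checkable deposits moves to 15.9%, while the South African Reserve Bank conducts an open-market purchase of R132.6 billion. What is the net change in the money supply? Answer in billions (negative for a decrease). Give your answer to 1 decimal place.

Before: m₁ = (1 + 0.0255) / (0.05 + 0.047 + 0.0255) ≈ 8.371429, MB₁ = 964, so M₁ = 8.371429 × 964 ≈ 8070.0576 billion.
After: m₂ = (1 + 0.0255) / (0.159 + 0.047 + 0.0255) ≈ 4.429806, MB₂ = 964 + 132.6 = 1096.6, so M₂ = 4.429806 × 1096.6 ≈ 4857.7253 billion.
ΔM = M₂ − M₁ = 4857.7253 − 8070.0576 = -3212.3323 billion.

-3212.3 billion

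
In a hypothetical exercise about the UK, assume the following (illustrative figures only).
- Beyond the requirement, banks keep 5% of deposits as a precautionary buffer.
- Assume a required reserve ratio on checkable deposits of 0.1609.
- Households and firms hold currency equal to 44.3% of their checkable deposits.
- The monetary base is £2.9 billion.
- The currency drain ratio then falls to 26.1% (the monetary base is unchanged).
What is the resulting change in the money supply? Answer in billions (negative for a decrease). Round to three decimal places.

Initially m₁ = (1 + 0.443) / (0.1609 + 0.05 + 0.443) ≈ 2.20676, so M₁ = 2.20676 × 2.9 ≈ 6.3996 billion.
After the change m₂ = (1 + 0.261) / (0.1609 + 0.05 + 0.261) ≈ 2.67218, so M₂ = 2.67218 × 2.9 ≈ 7.7493 billion.
ΔM = M₂ − M₁ = 7.7493 − 6.3996 = 1.3497 billion.

£1.350 billion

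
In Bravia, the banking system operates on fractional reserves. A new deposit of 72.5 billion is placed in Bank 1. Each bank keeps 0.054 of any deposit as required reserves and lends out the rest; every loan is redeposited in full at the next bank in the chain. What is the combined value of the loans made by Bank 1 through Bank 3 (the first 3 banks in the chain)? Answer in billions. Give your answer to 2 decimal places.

Bank i lends (1 − rr)^i of the original deposit: Bank 1 lends 72.5·0.9460 = 68.5850, Bank 2 lends 72.5·0.9460² ≈ 64.8814, and so on.
Summing a geometric series: total = 72.5·[0.9460·(1 − 0.9460^3) / (1 − 0.9460)] ≈ 194.8442 billion.

194.84 billion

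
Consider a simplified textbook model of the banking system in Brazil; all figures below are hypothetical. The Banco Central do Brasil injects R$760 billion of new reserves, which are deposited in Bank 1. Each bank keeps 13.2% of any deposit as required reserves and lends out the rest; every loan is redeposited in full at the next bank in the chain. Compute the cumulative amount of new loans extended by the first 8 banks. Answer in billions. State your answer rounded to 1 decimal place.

R$3387.2 billion

Bank i lends (1 − rr)^i of the original deposit: Bank 1 lends 760·0.8680 = 659.6800, Bank 2 lends 760·0.8680² ≈ 572.6022, and so on.
Summing a geometric series: total = 760·[0.8680·(1 − 0.8680^8) / (1 − 0.8680)] ≈ 3387.2372 billion.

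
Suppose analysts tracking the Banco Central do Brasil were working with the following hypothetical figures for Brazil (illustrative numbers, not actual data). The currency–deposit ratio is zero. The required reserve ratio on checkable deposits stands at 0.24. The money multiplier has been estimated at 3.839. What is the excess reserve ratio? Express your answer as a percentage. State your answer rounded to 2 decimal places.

2.05%

Using m = 3.839. Since m = (1 + c)/(c + rr + e), the denominator satisfies c + rr + e = (1 + c)/m = (1 + 0) / 3.839 ≈ 0.260485.
With c = 0 and rr = 0.24, the excess reserve ratio is 0.260485 − 0 − 0.24 = 0.020485.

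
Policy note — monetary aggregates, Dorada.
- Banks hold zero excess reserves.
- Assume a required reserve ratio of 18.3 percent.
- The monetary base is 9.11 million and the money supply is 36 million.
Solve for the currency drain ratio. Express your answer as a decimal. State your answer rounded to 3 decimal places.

0.094

Using m = M/MB = 36/9.11 ≈ 3.951701. From m = (1 + c)/(c + rr + e), rearranging gives 1 + c = m·(c + rr + e), so c·(1 − m) = m·(rr + e) − 1.
Hence c = [m·(rr + e) − 1]/(1 − m) = [3.951701 × (0.183 + 0) − 1] / (1 − 3.951701) ≈ 0.093790.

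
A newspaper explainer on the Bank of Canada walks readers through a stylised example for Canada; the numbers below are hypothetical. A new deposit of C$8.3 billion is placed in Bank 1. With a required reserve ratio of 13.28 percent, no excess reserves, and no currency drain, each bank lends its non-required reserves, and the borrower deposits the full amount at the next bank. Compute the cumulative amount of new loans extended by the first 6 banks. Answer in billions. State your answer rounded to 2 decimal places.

C$31.15 billion

Bank i lends (1 − rr)^i of the original deposit: Bank 1 lends 8.3·0.8672 ≈ 7.1978, Bank 2 lends 8.3·0.8672² ≈ 6.2419, and so on.
Summing a geometric series: total = 8.3·[0.8672·(1 − 0.8672^6) / (1 − 0.8672)] ≈ 31.1477 billion.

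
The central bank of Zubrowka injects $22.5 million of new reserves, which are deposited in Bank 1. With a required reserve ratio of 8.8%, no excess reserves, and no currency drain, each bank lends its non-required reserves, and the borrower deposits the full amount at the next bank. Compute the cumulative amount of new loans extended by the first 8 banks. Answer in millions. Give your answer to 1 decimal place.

Bank i lends (1 − rr)^i of the original deposit: Bank 1 lends 22.5·0.9120 = 20.5200, Bank 2 lends 22.5·0.9120² ≈ 18.7142, and so on.
Summing a geometric series: total = 22.5·[0.9120·(1 − 0.9120^8) / (1 − 0.9120)] ≈ 121.5846 million.

$121.6 million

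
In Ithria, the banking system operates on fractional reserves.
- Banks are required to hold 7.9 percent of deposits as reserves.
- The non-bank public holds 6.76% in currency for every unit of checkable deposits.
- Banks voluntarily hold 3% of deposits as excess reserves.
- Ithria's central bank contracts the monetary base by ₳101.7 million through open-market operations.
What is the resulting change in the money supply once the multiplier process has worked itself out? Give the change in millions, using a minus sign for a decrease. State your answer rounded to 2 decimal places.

-614.81 million

The money multiplier is m = (1 + c) / (rr + e + c) = (1 + 0.0676) / (0.079 + 0.03 + 0.0676) ≈ 6.045300.
The sale removes 101.7 million of base, so ΔM = m × ΔMB = 6.045300 × (−101.7) ≈ -614.807 million.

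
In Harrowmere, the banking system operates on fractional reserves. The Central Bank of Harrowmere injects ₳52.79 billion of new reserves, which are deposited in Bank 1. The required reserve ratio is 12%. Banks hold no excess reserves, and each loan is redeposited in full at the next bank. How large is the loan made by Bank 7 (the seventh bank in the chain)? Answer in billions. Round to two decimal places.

₳21.57 billion

Each bank lends a fraction (1 − rr) = 0.8800 of the deposit it receives, so Bank 7 receives 52.79·0.8800^6 and lends 52.79·0.8800^7 ≈ 21.5740 billion.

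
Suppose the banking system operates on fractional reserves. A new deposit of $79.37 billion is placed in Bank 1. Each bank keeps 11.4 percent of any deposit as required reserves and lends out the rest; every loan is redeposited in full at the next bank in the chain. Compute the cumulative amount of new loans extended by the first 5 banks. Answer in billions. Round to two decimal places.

Bank i lends (1 − rr)^i of the original deposit: Bank 1 lends 79.37·0.8860 ≈ 70.3218, Bank 2 lends 79.37·0.8860² ≈ 62.3051, and so on.
Summing a geometric series: total = 79.37·[0.8860·(1 − 0.8860^5) / (1 − 0.8860)] ≈ 280.0722 billion.

$280.07 billion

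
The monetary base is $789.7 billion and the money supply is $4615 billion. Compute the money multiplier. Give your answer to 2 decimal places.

The money multiplier is m = M / MB = 4615 / 789.7 ≈ 5.84399.

5.84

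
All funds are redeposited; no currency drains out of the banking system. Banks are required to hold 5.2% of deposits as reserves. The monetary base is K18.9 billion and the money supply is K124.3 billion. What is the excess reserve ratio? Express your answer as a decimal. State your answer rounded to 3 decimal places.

Using m = M/MB = 124.3/18.9 ≈ 6.576720. Since m = (1 + c)/(c + rr + e), the denominator satisfies c + rr + e = (1 + c)/m = (1 + 0) / 6.576720 ≈ 0.152051.
With c = 0 and rr = 0.052, the excess reserve ratio is 0.152051 − 0 − 0.052 = 0.100051.

0.100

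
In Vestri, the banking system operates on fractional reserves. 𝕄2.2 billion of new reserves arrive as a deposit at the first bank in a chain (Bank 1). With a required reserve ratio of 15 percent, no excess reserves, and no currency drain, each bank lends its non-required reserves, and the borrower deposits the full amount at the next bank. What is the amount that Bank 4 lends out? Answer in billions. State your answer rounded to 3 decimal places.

𝕄1.148 billion

Each bank lends a fraction (1 − rr) = 0.8500 of the deposit it receives, so Bank 4 receives 2.2·0.8500^3 and lends 2.2·0.8500^4 ≈ 1.1484 billion.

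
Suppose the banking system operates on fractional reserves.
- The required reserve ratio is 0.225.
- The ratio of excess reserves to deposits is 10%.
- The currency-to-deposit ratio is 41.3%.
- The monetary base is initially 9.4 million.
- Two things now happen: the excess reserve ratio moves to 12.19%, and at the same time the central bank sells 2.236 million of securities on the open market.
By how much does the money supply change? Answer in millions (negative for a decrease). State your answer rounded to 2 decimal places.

Before: m₁ = (1 + 0.413) / (0.225 + 0.1 + 0.413) ≈ 1.9146, MB₁ = 9.4, so M₁ = 1.9146 × 9.4 ≈ 17.9972 million.
After: m₂ = (1 + 0.413) / (0.225 + 0.1219 + 0.413) ≈ 1.8595, MB₂ = 9.4 − 2.236 = 7.164, so M₂ = 1.8595 × 7.164 ≈ 13.3215 million.
ΔM = M₂ − M₁ = 13.3215 − 17.9972 = -4.6757 million.

-4.68 million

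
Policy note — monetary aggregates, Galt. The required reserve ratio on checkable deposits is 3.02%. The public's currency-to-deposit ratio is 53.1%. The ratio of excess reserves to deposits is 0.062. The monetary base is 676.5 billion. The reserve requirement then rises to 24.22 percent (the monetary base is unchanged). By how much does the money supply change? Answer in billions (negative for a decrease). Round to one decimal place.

-421.9 billion

Initially m₁ = (1 + 0.531) / (0.0302 + 0.062 + 0.531) ≈ 2.45668, so M₁ = 2.45668 × 676.5 ≈ 1661.944 billion.
After the change m₂ = (1 + 0.531) / (0.2422 + 0.062 + 0.531) ≈ 1.83309, so M₂ = 1.83309 × 676.5 ≈ 1240.0854 billion.
ΔM = M₂ − M₁ = 1240.0854 − 1661.944 = -421.8586 billion.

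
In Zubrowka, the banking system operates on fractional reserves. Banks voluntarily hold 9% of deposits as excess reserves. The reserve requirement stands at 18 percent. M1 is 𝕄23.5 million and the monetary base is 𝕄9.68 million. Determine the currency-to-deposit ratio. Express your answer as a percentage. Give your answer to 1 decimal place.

24.1%

Using m = M/MB = 23.5/9.68 ≈ 2.427686. From m = (1 + c)/(c + rr + e), rearranging gives 1 + c = m·(c + rr + e), so c·(1 − m) = m·(rr + e) − 1.
Hence c = [m·(rr + e) − 1]/(1 − m) = [2.427686 × (0.18 + 0.09) − 1] / (1 − 2.427686) ≈ 0.241317.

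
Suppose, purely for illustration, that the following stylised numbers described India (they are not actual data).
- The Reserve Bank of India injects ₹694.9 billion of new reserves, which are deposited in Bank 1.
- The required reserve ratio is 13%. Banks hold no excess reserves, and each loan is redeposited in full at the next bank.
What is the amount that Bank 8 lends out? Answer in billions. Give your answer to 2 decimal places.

₹228.07 billion

Each bank lends a fraction (1 − rr) = 0.8700 of the deposit it receives, so Bank 8 receives 694.9·0.8700^7 and lends 694.9·0.8700^8 ≈ 228.0743 billion.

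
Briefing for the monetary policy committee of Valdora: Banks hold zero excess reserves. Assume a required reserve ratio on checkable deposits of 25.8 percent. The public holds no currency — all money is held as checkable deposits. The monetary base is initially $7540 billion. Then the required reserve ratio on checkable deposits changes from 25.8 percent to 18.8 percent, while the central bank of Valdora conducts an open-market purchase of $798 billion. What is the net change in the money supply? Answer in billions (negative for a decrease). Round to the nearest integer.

Before: m₁ = 1 / (0.258) ≈ 3.87597, MB₁ = 7540, so M₁ = 3.87597 × 7540 = 29224.8138 billion.
After: m₂ = 1 / (0.188) ≈ 5.31915, MB₂ = 7540 + 798 = 8338, so M₂ = 5.31915 × 8338 = 44351.0727 billion.
ΔM = M₂ − M₁ = 44351.0727 − 29224.8138 = 15126.2589 billion.

$15126 billion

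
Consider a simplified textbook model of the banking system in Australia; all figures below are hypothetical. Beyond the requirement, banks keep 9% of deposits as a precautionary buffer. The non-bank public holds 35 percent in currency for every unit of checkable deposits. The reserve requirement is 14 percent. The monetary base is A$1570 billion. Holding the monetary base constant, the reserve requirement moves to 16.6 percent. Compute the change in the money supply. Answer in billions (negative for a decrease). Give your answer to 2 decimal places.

-156.79 billion

Initially m₁ = (1 + 0.35) / (0.14 + 0.09 + 0.35) ≈ 2.3275862, so M₁ = 2.3275862 × 1570 ≈ 3654.3103 billion.
After the change m₂ = (1 + 0.35) / (0.166 + 0.09 + 0.35) ≈ 2.2277228, so M₂ = 2.2277228 × 1570 ≈ 3497.5248 billion.
ΔM = M₂ − M₁ = 3497.5248 − 3654.3103 = -156.7855 billion.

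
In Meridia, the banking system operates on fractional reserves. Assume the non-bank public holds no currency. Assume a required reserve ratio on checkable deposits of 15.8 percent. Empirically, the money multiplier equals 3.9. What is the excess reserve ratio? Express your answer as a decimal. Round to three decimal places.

0.098

Using m = 3.9. Since m = (1 + c)/(c + rr + e), the denominator satisfies c + rr + e = (1 + c)/m = (1 + 0) / 3.9 ≈ 0.256410.
With c = 0 and rr = 0.158, the excess reserve ratio is 0.256410 − 0 − 0.158 = 0.09841.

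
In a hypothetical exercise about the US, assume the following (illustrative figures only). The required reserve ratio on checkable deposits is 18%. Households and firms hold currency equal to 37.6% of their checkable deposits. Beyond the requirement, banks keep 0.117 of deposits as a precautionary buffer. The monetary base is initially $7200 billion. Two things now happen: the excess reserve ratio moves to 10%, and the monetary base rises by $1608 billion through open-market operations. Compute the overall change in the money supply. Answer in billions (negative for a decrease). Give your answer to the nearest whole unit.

Before: m₁ = (1 + 0.376) / (0.18 + 0.117 + 0.376) ≈ 2.04458, MB₁ = 7200, so M₁ = 2.04458 × 7200 = 14720.976 billion.
After: m₂ = (1 + 0.376) / (0.18 + 0.1 + 0.376) ≈ 2.09756, MB₂ = 7200 + 1608 = 8808, so M₂ = 2.09756 × 8808 ≈ 18475.3085 billion.
ΔM = M₂ − M₁ = 18475.3085 − 14720.976 = 3754.3325 billion.

$3754 billion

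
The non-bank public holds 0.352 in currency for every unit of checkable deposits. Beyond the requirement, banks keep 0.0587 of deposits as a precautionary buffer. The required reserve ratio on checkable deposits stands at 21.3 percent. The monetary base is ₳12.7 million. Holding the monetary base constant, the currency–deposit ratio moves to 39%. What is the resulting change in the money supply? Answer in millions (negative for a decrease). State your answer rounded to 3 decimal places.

-0.852 million

Initially m₁ = (1 + 0.352) / (0.213 + 0.0587 + 0.352) ≈ 2.167709, so M₁ = 2.167709 × 12.7 ≈ 27.5299 million.
After the change m₂ = (1 + 0.39) / (0.213 + 0.0587 + 0.39) ≈ 2.100650, so M₂ = 2.100650 × 12.7 ≈ 26.6783 million.
ΔM = M₂ − M₁ = 26.6783 − 27.5299 = -0.8516 million.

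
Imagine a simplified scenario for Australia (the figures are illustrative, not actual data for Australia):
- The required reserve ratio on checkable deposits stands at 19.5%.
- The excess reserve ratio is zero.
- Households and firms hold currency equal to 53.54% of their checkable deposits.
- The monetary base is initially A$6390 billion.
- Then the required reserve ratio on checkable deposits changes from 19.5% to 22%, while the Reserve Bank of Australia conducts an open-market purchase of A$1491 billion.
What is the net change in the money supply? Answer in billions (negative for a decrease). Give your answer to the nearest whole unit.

Before: m₁ = (1 + 0.5354) / (0.195 + 0.5354) ≈ 2.10214, MB₁ = 6390, so M₁ = 2.10214 × 6390 = 13432.6746 billion.
After: m₂ = (1 + 0.5354) / (0.22 + 0.5354) ≈ 2.03257, MB₂ = 6390 + 1491 = 7881, so M₂ = 2.03257 × 7881 ≈ 16018.6842 billion.
ΔM = M₂ − M₁ = 16018.6842 − 13432.6746 = 2586.0096 billion.

A$2586 billion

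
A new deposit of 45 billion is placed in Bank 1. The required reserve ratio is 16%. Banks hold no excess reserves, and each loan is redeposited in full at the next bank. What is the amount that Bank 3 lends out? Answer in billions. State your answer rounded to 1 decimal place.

Each bank lends a fraction (1 − rr) = 0.8400 of the deposit it receives, so Bank 3 receives 45·0.8400^2 and lends 45·0.8400^3 ≈ 26.6717 billion.

26.7 billion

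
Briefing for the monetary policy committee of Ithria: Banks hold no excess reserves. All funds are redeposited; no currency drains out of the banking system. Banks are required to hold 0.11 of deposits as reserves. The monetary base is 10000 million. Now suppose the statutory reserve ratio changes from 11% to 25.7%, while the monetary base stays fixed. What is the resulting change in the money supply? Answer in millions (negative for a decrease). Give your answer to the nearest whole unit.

Initially m₁ = 1 / (0.11) ≈ 9.09091, so M₁ = 9.09091 × 10000 = 90909.1 million.
After the change m₂ = 1 / (0.257) ≈ 3.89105, so M₂ = 3.89105 × 10000 = 38910.5 million.
ΔM = M₂ − M₁ = 38910.5 − 90909.1 = -51998.6 million.

-51999 million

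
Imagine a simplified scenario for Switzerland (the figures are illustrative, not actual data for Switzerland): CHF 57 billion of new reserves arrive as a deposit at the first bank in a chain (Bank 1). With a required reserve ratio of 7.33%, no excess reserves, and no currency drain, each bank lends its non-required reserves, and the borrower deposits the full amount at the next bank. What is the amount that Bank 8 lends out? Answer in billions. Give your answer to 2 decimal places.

CHF 31.00 billion

Each bank lends a fraction (1 − rr) = 0.9267 of the deposit it receives, so Bank 8 receives 57·0.9267^7 and lends 57·0.9267^8 ≈ 31.0019 billion.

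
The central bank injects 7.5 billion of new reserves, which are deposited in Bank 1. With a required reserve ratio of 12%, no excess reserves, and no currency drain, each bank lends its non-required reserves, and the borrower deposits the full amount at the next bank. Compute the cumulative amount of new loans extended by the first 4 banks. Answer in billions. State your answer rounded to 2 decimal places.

Bank i lends (1 − rr)^i of the original deposit: Bank 1 lends 7.5·0.8800 = 6.6000, Bank 2 lends 7.5·0.8800² = 5.8080, and so on.
Summing a geometric series: total = 7.5·[0.8800·(1 − 0.8800^4) / (1 − 0.8800)] ≈ 22.0168 billion.

22.02 billion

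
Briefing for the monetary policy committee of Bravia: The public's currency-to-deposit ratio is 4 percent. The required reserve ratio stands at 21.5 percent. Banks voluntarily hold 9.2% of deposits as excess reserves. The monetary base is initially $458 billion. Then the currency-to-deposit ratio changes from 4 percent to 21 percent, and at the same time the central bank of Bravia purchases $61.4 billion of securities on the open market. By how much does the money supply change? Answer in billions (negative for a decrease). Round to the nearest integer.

-157 billion

Before: m₁ = (1 + 0.04) / (0.215 + 0.092 + 0.04) ≈ 2.9971, MB₁ = 458, so M₁ = 2.9971 × 458 = 1372.6718 billion.
After: m₂ = (1 + 0.21) / (0.215 + 0.092 + 0.21) ≈ 2.3404, MB₂ = 458 + 61.4 = 519.4, so M₂ = 2.3404 × 519.4 ≈ 1215.6038 billion.
ΔM = M₂ − M₁ = 1215.6038 − 1372.6718 = -157.068 billion.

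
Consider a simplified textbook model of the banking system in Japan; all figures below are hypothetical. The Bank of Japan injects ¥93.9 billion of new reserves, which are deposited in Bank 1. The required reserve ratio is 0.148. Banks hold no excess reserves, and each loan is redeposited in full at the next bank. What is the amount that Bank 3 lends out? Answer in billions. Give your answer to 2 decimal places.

Each bank lends a fraction (1 − rr) = 0.8520 of the deposit it receives, so Bank 3 receives 93.9·0.8520^2 and lends 93.9·0.8520^3 ≈ 58.0744 billion.

¥58.07 billion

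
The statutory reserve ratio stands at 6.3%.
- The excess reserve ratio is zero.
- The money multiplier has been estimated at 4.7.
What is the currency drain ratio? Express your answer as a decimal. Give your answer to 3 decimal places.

0.190

Using m = 4.7. From m = (1 + c)/(c + rr + e), rearranging gives 1 + c = m·(c + rr + e), so c·(1 − m) = m·(rr + e) − 1.
Hence c = [m·(rr + e) − 1]/(1 − m) = [4.7 × (0.063 + 0) − 1] / (1 − 4.7) ≈ 0.190243.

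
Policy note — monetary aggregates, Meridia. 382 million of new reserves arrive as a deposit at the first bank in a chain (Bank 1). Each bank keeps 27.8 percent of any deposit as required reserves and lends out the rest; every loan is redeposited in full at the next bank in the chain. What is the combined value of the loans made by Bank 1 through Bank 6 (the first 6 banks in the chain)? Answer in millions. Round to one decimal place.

Bank i lends (1 − rr)^i of the original deposit: Bank 1 lends 382·0.7220 = 275.8040, Bank 2 lends 382·0.7220² ≈ 199.1305, and so on.
Summing a geometric series: total = 382·[0.7220·(1 − 0.7220^6) / (1 − 0.7220)] ≈ 851.5675 million.

851.6 million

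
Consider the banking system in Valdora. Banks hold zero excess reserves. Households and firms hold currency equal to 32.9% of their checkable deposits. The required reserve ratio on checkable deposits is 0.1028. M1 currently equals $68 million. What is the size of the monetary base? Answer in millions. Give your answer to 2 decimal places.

$22.09 million

The money multiplier is m = (1 + c) / (rr + c) = (1 + 0.329) / (0.1028 + 0.329) ≈ 3.07781.
MB = M / m = 68 / 3.07781 ≈ 22.0936 million.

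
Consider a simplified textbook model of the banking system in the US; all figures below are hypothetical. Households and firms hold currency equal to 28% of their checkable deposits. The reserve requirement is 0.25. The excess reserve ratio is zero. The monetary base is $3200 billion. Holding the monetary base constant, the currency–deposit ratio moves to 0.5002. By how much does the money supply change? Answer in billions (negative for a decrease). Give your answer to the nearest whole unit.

Initially m₁ = (1 + 0.28) / (0.25 + 0.28) ≈ 2.41509, so M₁ = 2.41509 × 3200 = 7728.288 billion.
After the change m₂ = (1 + 0.5002) / (0.25 + 0.5002) ≈ 1.99973, so M₂ = 1.99973 × 3200 = 6399.136 billion.
ΔM = M₂ − M₁ = 6399.136 − 7728.288 = -1329.152 billion.

-1329 billion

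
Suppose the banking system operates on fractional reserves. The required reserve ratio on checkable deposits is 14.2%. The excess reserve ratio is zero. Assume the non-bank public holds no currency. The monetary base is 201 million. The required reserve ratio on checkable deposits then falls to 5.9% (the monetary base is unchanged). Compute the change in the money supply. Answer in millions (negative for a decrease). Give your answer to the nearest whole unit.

Initially m₁ = 1 / (0.142) ≈ 7.0423, so M₁ = 7.0423 × 201 = 1415.5023 million.
After the change m₂ = 1 / (0.059) ≈ 16.9492, so M₂ = 16.9492 × 201 = 3406.7892 million.
ΔM = M₂ − M₁ = 3406.7892 − 1415.5023 = 1991.2869 million.

1991 million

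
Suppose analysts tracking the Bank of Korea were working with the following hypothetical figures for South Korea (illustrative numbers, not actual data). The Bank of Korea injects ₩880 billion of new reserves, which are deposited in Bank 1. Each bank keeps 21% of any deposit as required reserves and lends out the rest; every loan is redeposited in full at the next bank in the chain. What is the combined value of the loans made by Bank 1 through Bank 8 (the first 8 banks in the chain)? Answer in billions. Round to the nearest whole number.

₩2808 billion

Bank i lends (1 − rr)^i of the original deposit: Bank 1 lends 880·0.7900 = 695.2000, Bank 2 lends 880·0.7900² = 549.2080, and so on.
Summing a geometric series: total = 880·[0.7900·(1 − 0.7900^8) / (1 − 0.7900)] ≈ 2808.2409 billion.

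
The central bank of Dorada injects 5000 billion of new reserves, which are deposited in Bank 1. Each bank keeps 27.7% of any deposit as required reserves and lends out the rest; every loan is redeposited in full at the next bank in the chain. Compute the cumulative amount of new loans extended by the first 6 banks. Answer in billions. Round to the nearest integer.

11186 billion

Bank i lends (1 − rr)^i of the original deposit: Bank 1 lends 5000·0.7230 = 3615.0000, Bank 2 lends 5000·0.7230² = 2613.6450, and so on.
Summing a geometric series: total = 5000·[0.7230·(1 − 0.7230^6) / (1 − 0.7230)] ≈ 11186.4883 billion.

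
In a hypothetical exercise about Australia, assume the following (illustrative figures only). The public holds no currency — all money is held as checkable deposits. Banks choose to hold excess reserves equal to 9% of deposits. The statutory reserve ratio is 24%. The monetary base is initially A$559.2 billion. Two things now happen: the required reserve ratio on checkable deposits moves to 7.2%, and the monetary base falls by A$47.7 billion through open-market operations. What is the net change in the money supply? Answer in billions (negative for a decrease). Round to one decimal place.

A$1462.9 billion

Before: m₁ = 1 / (0.24 + 0.09) ≈ 3.03030, MB₁ = 559.2, so M₁ = 3.03030 × 559.2 ≈ 1694.5438 billion.
After: m₂ = 1 / (0.072 + 0.09) ≈ 6.17284, MB₂ = 559.2 − 47.7 = 511.5, so M₂ = 6.17284 × 511.5 ≈ 3157.4077 billion.
ΔM = M₂ − M₁ = 3157.4077 − 1694.5438 = 1462.8639 billion.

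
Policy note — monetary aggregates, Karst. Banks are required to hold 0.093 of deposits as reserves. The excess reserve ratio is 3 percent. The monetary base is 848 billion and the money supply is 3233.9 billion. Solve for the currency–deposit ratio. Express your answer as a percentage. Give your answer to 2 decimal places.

18.87%

Using m = M/MB = 3233.9/848 ≈ 3.813561. From m = (1 + c)/(c + rr + e), rearranging gives 1 + c = m·(c + rr + e), so c·(1 − m) = m·(rr + e) − 1.
Hence c = [m·(rr + e) − 1]/(1 − m) = [3.813561 × (0.093 + 0.03) − 1] / (1 − 3.813561) ≈ 0.188705.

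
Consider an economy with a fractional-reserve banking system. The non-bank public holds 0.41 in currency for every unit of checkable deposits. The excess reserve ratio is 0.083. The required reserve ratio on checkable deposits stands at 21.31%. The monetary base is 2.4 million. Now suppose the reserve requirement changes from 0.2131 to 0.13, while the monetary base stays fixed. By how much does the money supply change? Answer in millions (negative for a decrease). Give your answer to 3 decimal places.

0.639 million

Initially m₁ = (1 + 0.41) / (0.2131 + 0.083 + 0.41) ≈ 1.99688, so M₁ = 1.99688 × 2.4 ≈ 4.7925 million.
After the change m₂ = (1 + 0.41) / (0.13 + 0.083 + 0.41) ≈ 2.26324, so M₂ = 2.26324 × 2.4 ≈ 5.4318 million.
ΔM = M₂ − M₁ = 5.4318 − 4.7925 = 0.6393 million.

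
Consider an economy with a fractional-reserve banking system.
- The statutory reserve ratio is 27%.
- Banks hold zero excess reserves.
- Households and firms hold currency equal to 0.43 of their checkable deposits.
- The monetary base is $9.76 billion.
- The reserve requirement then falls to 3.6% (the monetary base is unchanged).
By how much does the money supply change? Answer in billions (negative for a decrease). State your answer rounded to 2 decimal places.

$10.01 billion

Initially m₁ = (1 + 0.43) / (0.27 + 0.43) ≈ 2.0429, so M₁ = 2.0429 × 9.76 ≈ 19.9387 billion.
After the change m₂ = (1 + 0.43) / (0.036 + 0.43) ≈ 3.0687, so M₂ = 3.0687 × 9.76 ≈ 29.9505 billion.
ΔM = M₂ − M₁ = 29.9505 − 19.9387 = 10.0118 billion.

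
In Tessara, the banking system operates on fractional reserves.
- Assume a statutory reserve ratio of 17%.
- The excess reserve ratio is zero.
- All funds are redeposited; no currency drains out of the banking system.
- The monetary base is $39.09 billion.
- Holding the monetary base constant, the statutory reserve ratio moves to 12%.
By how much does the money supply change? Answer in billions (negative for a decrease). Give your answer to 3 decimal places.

Initially m₁ = 1 / (0.17) ≈ 5.882353, so M₁ = 5.882353 × 39.09 ≈ 229.9412 billion.
After the change m₂ = 1 / (0.12) ≈ 8.333333, so M₂ = 8.333333 × 39.09 ≈ 325.75 billion.
ΔM = M₂ − M₁ = 325.75 − 229.9412 = 95.8088 billion.

$95.809 billion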